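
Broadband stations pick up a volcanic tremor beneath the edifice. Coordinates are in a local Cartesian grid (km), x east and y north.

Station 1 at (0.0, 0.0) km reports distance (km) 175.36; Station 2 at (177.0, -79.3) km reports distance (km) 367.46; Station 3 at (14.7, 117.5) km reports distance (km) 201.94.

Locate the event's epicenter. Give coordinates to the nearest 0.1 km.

Circle about each station: x² + y² = 175.36²; (x − 177.0)² + (y + 79.3)² = 367.46²; (x − 14.7)² + (y − 117.5)² = 201.94².
Subtracting pairs of circle equations eliminates x²+y² and gives linear equations (the radical axes):
354.0 x − 158.6 y = -66658.23
29.4 x + 235.0 y = 3993.71
Solving the 2×2 system: x ≈ -171.1, y ≈ 38.4 km.
Check against Station 1 (with the unrounded x, y): √(x²+y²) = 175.35 ≈ 175.36 km. ✓

-171.1 km east, 38.4 km north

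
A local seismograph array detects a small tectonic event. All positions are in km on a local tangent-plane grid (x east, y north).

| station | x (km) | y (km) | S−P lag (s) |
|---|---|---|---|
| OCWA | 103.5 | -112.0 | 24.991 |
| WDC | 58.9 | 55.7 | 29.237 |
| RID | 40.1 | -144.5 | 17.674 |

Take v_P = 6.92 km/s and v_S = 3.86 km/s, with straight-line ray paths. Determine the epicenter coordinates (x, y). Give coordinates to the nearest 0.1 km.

Distance from S−P lag: d = Δt · v_P v_S / (v_P − v_S) = Δt · (6.92·3.86)/(6.92−3.86) ≈ 8.7292·Δt.
So d_OCWA = 218.15, d_WDC = 255.21, d_RID = 154.28 km.
Circle about each station: (x − 103.5)² + (y + 112.0)² = 218.15²; (x − 58.9)² + (y − 55.7)² = 255.21²; (x − 40.1)² + (y + 144.5)² = 154.28².
Subtracting pairs of circle equations eliminates x²+y² and gives linear equations (the radical axes):
-89.2 x + 335.4 y = -34227.27
-126.8 x − 65.0 y = 23019.11
Solving the 2×2 system: x ≈ -113.7, y ≈ -132.3 km.
Check against OCWA (with the unrounded x, y): √((x − 103.5)²+(y + 112.0)²) = 218.17 ≈ 218.15 km. ✓

(-113.7, -132.3)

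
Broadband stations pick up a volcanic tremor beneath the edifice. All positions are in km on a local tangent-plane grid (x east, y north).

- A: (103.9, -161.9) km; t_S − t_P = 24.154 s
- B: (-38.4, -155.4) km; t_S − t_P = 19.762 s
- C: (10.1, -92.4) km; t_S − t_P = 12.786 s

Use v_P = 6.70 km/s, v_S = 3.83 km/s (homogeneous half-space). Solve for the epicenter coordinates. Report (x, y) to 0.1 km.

x ≈ -13.3 km, y ≈ 19.5 km

Distance from S−P lag: d = Δt · v_P v_S / (v_P − v_S) = Δt · (6.70·3.83)/(6.70−3.83) ≈ 8.9411·Δt.
So d_A = 215.96, d_B = 176.69, d_C = 114.32 km.
Circle about each station: (x − 103.9)² + (y + 161.9)² = 215.96²; (x + 38.4)² + (y + 155.4)² = 176.69²; (x − 10.1)² + (y + 92.4)² = 114.32².
Subtracting pairs of circle equations eliminates x²+y² and gives linear equations (the radical axes):
-284.6 x + 13.0 y = 4036.27
-187.6 x + 139.0 y = 5202.61
Solving the 2×2 system: x ≈ -13.3, y ≈ 19.5 km.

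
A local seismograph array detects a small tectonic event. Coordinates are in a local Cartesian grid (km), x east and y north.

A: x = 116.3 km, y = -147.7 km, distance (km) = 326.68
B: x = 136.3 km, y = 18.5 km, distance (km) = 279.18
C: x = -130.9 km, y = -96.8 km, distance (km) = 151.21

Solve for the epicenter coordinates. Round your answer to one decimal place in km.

(-140.6, 54.1)

Circle about each station: (x − 116.3)² + (y + 147.7)² = 326.68²; (x − 136.3)² + (y − 18.5)² = 279.18²; (x + 130.9)² + (y + 96.8)² = 151.21².
Subtracting pairs of circle equations eliminates x²+y² and gives linear equations (the radical axes):
40.0 x + 332.4 y = 12357.31
-494.4 x + 101.8 y = 75019.43
Solving the 2×2 system: x ≈ -140.6, y ≈ 54.1 km.
Check against A (with the unrounded x, y): √((x − 116.3)²+(y + 147.7)²) = 326.68 ≈ 326.68 km. ✓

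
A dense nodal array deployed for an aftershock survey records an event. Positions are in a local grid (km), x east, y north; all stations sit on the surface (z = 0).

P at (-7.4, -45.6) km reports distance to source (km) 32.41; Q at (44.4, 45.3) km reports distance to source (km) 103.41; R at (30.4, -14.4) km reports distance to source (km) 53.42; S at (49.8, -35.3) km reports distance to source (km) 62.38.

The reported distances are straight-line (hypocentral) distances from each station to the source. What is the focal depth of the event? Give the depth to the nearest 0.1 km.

Each station gives a sphere (x−x_i)² + (y−y_i)² + z² = d_i² (stations at z=0).
Subtracting the P sphere from Q and R: z² cancels, leaving linear equations in x and y:
103.6 x + 181.8 y = -7753.89
75.6 x + 62.4 y = -2805.89
Solving: x ≈ -3.608, y ≈ -40.594 km (keep extra digits for the depth step; rounded: -3.6, -40.6).
Then from the P sphere: z² = 32.41² − (x + 7.4)² − (y + 45.6)² with x = -3.608, y = -40.594, so z ≈ 31.796 ≈ 31.8 km.
Check against S (with the unrounded solution): distance 62.38 ≈ 62.38 km. ✓

31.8 km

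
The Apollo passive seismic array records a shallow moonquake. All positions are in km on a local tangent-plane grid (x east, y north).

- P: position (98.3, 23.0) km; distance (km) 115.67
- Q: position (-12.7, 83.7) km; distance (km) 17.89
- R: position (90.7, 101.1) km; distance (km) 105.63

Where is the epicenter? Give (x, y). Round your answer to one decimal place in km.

Circle about each station: (x − 98.3)² + (y − 23.0)² = 115.67²; (x + 12.7)² + (y − 83.7)² = 17.89²; (x − 90.7)² + (y − 101.1)² = 105.63².
Subtracting pairs of circle equations eliminates x²+y² and gives linear equations (the radical axes):
-222.0 x + 121.4 y = 10034.59
-15.2 x + 156.2 y = 10477.66
Solving the 2×2 system: x ≈ -9.0, y ≈ 66.2 km.

-9.0 km east, 66.2 km north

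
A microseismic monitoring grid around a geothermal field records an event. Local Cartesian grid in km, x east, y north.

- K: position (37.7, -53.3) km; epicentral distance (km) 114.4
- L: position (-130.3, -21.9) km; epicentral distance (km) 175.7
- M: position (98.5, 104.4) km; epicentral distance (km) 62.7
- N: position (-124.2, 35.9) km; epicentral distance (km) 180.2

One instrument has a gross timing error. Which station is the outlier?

Solve using three stations at a time. Using K, M, N (subtract circle equations pairwise → linear system) gives (x, y) ≈ (54.4, 59.9).
Distances from that point to each station vs reported:
  K: calculated 114.4 vs reported 114.4 → residual 0.0 km
  L: calculated 202.0 vs reported 175.7 → residual 26.3 km
  M: calculated 62.7 vs reported 62.7 → residual 0.0 km
  N: calculated 180.2 vs reported 180.2 → residual 0.0 km
K, M, N are mutually consistent (residuals ≈ 0); L is off by 26.3 km.

L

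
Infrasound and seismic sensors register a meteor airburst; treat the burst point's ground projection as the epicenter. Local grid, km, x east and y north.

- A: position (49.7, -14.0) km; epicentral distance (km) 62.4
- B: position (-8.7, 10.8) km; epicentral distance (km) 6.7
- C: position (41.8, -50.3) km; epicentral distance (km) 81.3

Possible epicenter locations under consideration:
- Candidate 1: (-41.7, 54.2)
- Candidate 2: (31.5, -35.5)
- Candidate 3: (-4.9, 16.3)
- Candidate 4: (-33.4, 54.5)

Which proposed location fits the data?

Candidate 3

For each candidate, compare |candidate − station| to the reported distance:
Candidate 1: residuals A 51.6, B 47.8, C 52.5 → max 52.5 km
Candidate 2: residuals A 34.2, B 54.6, C 63.3 → max 63.3 km
Candidate 3: residuals A 0.0, B 0.0, C 0.0 → max 0.0 km
Candidate 4: residuals A 45.3, B 43.5, C 47.7 → max 47.7 km
Only Candidate 3 has all residuals ≈ 0.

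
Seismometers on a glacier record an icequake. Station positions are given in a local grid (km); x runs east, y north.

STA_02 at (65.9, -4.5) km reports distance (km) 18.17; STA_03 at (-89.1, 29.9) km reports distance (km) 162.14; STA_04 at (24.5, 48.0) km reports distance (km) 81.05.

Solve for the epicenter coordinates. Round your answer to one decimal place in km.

(64.3, -22.6)

Circle about each station: (x − 65.9)² + (y + 4.5)² = 18.17²; (x + 89.1)² + (y − 29.9)² = 162.14²; (x − 24.5)² + (y − 48.0)² = 81.05².
Subtracting the STA_02 equation from the STA_03 and STA_04 equations removes the quadratic terms:
-310.0 x + 68.8 y = -21489.47
-82.8 x + 105.0 y = -7697.76
Solving the 2×2 system: x ≈ 64.3, y ≈ -22.6 km.
Check against STA_02 (with the unrounded x, y): √((x − 65.9)²+(y + 4.5)²) = 18.17 ≈ 18.17 km. ✓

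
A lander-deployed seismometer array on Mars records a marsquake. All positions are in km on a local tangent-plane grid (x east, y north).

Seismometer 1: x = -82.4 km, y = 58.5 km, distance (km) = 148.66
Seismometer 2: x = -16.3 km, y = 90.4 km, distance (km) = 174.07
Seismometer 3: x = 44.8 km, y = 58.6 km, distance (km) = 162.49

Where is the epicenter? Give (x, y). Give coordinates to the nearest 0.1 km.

Circle about each station: (x + 82.4)² + (y − 58.5)² = 148.66²; (x + 16.3)² + (y − 90.4)² = 174.07²; (x − 44.8)² + (y − 58.6)² = 162.49².
Subtracting the Seismometer 1 equation from the Seismometer 2 and Seismometer 3 equations removes the quadratic terms:
132.2 x + 63.8 y = -9974.73
254.4 x + 0.2 y = -9074.21
Solving the 2×2 system: x ≈ -35.6, y ≈ -82.6 km.

(-35.6, -82.6)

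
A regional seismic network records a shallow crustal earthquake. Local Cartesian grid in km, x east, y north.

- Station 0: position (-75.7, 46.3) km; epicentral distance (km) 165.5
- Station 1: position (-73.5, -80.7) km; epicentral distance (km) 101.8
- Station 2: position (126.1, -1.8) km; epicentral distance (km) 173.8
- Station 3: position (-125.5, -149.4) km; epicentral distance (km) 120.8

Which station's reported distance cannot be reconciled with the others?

Station 1

Solve using three stations at a time. Using Station 0, Station 2, Station 3 (subtract circle equations pairwise → linear system) gives (x, y) ≈ (-12.5, -106.7).
Distances from that point to each station vs reported:
  Station 0: calculated 165.5 vs reported 165.5 → residual 0.0 km
  Station 1: calculated 66.3 vs reported 101.8 → residual 35.5 km
  Station 2: calculated 173.8 vs reported 173.8 → residual 0.0 km
  Station 3: calculated 120.8 vs reported 120.8 → residual 0.0 km
Station 0, Station 2, Station 3 are mutually consistent (residuals ≈ 0); Station 1 is off by 35.5 km.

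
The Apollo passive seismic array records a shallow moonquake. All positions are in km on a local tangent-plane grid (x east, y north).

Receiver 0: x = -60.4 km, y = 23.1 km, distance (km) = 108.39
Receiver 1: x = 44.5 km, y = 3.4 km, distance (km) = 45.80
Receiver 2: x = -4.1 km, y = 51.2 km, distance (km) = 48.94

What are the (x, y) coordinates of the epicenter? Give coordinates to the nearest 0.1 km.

x ≈ 44.8 km, y ≈ 49.2 km

Circle about each station: (x + 60.4)² + (y − 23.1)² = 108.39²; (x − 44.5)² + (y − 3.4)² = 45.80²; (x + 4.1)² + (y − 51.2)² = 48.94².
Subtracting the Receiver 0 equation from the Receiver 1 and Receiver 2 equations removes the quadratic terms:
209.8 x − 39.4 y = 7460.79
112.6 x + 56.2 y = 7809.75
Solving the 2×2 system: x ≈ 44.8, y ≈ 49.2 km.
Check against Receiver 0 (with the unrounded x, y): √((x + 60.4)²+(y − 23.1)²) = 108.39 ≈ 108.39 km. ✓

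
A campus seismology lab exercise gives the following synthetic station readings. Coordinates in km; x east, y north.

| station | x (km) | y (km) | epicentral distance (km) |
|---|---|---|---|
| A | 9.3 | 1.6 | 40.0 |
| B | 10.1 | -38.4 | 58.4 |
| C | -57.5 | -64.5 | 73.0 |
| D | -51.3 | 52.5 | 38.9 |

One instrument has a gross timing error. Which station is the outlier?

D

Solve using three stations at a time. Using A, B, C (subtract circle equations pairwise → linear system) gives (x, y) ≈ (-30.7, 3.4).
Distances from that point to each station vs reported:
  A: calculated 40.0 vs reported 40.0 → residual 0.0 km
  B: calculated 58.4 vs reported 58.4 → residual 0.0 km
  C: calculated 73.0 vs reported 73.0 → residual 0.0 km
  D: calculated 53.2 vs reported 38.9 → residual 14.3 km
A, B, C are mutually consistent (residuals ≈ 0); D is off by 14.3 km.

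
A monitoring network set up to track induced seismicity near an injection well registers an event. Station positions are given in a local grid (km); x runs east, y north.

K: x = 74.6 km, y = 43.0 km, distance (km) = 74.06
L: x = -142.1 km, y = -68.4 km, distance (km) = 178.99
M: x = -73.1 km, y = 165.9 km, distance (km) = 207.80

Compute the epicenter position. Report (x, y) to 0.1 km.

Circle about each station: (x − 74.6)² + (y − 43.0)² = 74.06²; (x + 142.1)² + (y + 68.4)² = 178.99²; (x + 73.1)² + (y − 165.9)² = 207.80².
Subtracting pairs of circle equations eliminates x²+y² and gives linear equations (the radical axes):
-433.4 x − 222.8 y = -9095.73
-295.4 x + 245.8 y = -12243.70
Solving the 2×2 system: x ≈ 28.8, y ≈ -15.2 km.
Check against K (with the unrounded x, y): √((x − 74.6)²+(y − 43.0)²) = 74.06 ≈ 74.06 km. ✓

(28.8, -15.2)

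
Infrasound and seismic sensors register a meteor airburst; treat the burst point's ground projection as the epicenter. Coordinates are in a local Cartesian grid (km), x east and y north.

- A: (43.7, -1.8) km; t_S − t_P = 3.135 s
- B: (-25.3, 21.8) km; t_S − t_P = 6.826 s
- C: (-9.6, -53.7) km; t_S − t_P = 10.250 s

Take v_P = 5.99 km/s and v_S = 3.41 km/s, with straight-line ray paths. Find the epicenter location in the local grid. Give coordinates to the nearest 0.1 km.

28.6 km east, 17.9 km north

Distance from S−P lag: d = Δt · v_P v_S / (v_P − v_S) = Δt · (5.99·3.41)/(5.99−3.41) ≈ 7.9170·Δt.
So d_A = 24.82, d_B = 54.04, d_C = 81.15 km.
Circle about each station: (x − 43.7)² + (y + 1.8)² = 24.82²; (x + 25.3)² + (y − 21.8)² = 54.04²; (x + 9.6)² + (y + 53.7)² = 81.15².
Subtracting the A equation from the B and C equations removes the quadratic terms:
-138.0 x + 47.2 y = -3101.89
-106.6 x − 103.8 y = -4906.37
Solving the 2×2 system: x ≈ 28.6, y ≈ 17.9 km.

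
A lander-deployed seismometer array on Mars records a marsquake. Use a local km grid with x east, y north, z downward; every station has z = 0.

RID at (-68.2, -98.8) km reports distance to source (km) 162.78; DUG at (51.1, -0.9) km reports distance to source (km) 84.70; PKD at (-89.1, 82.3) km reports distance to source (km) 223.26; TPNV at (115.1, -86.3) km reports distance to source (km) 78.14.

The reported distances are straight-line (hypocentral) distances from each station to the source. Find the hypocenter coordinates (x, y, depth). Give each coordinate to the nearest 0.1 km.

(76.5, -54.8, 60.2)

Each station gives a sphere (x−x_i)² + (y−y_i)² + z² = d_i² (stations at z=0).
Subtracting the RID sphere from DUG and PKD: z² cancels, leaving linear equations in x and y:
238.6 x + 195.8 y = 7522.58
-41.8 x + 362.2 y = -23048.28
Solving: x ≈ 76.502, y ≈ -54.805 km (keep extra digits for the depth step; rounded: 76.5, -54.8).
Then from the RID sphere: z² = 162.78² − (x + 68.2)² − (y + 98.8)² with x = 76.502, y = -54.805, so z ≈ 60.192 ≈ 60.2 km.
Check against TPNV (with the unrounded solution): distance 78.13 ≈ 78.14 km. ✓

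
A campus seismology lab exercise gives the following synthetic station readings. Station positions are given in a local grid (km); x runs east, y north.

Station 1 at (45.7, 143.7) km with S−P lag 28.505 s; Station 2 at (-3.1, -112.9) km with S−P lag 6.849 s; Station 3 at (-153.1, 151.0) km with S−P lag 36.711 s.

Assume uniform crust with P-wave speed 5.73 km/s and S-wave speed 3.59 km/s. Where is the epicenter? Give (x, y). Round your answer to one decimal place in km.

x ≈ 60.5 km, y ≈ -129.9 km

Distance from S−P lag: d = Δt · v_P v_S / (v_P − v_S) = Δt · (5.73·3.59)/(5.73−3.59) ≈ 9.6125·Δt.
So d_Station 1 = 274.00, d_Station 2 = 65.84, d_Station 3 = 352.88 km.
Circle about each station: (x − 45.7)² + (y − 143.7)² = 274.00²; (x + 3.1)² + (y + 112.9)² = 65.84²; (x + 153.1)² + (y − 151.0)² = 352.88².
Subtracting pairs of circle equations eliminates x²+y² and gives linear equations (the radical axes):
-97.6 x − 513.2 y = 60758.93
-397.6 x + 14.6 y = -25945.86
Solving the 2×2 system: x ≈ 60.5, y ≈ -129.9 km.
Check against Station 1 (with the unrounded x, y): √((x − 45.7)²+(y − 143.7)²) = 273.99 ≈ 274.00 km. ✓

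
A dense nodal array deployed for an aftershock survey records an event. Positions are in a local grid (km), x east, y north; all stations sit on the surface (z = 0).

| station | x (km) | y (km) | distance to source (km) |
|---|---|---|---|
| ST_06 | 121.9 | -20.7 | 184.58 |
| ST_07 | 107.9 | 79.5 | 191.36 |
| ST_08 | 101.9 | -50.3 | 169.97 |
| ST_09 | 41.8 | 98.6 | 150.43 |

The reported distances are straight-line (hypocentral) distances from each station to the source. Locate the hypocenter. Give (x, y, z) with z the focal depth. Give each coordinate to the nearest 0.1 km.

x ≈ -58.9 km, y ≈ -7.6 km, depth ≈ 34.8 km

Each station gives a sphere (x−x_i)² + (y−y_i)² + z² = d_i² (stations at z=0).
Subtracting the ST_06 sphere from ST_07 and ST_08: z² cancels, leaving linear equations in x and y:
-28.0 x + 200.4 y = 125.69
-40.0 x − 59.2 y = 2805.58
Solving: x ≈ -58.890, y ≈ -7.601 km (keep extra digits for the depth step; rounded: -58.9, -7.6).
Then from the ST_06 sphere: z² = 184.58² − (x − 121.9)² − (y + 20.7)² with x = -58.890, y = -7.601, so z ≈ 34.831 ≈ 34.8 km.
Check against ST_09 (with the unrounded solution): distance 150.43 ≈ 150.43 km. ✓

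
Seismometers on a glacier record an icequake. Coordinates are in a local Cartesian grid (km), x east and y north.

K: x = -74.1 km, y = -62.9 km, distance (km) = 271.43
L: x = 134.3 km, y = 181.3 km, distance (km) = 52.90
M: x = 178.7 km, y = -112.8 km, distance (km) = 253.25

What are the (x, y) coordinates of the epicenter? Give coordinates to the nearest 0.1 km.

Circle about each station: (x + 74.1)² + (y + 62.9)² = 271.43²; (x − 134.3)² + (y − 181.3)² = 52.90²; (x − 178.7)² + (y + 112.8)² = 253.25².
Subtracting the K equation from the L and M equations removes the quadratic terms:
416.8 x + 488.4 y = 112334.79
505.6 x − 99.8 y = 44748.99
Solving the 2×2 system: x ≈ 114.6, y ≈ 132.2 km.

x ≈ 114.6 km, y ≈ 132.2 km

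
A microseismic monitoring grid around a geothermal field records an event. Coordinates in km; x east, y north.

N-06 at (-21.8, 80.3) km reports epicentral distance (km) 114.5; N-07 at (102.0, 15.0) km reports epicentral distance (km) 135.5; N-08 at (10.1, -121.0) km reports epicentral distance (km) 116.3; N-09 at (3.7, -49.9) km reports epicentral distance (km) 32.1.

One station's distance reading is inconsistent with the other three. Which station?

Solve using three stations at a time. Using N-06, N-07, N-09 (subtract circle equations pairwise → linear system) gives (x, y) ≈ (-24.3, -34.2).
Distances from that point to each station vs reported:
  N-06: calculated 114.5 vs reported 114.5 → residual 0.0 km
  N-07: calculated 135.5 vs reported 135.5 → residual 0.0 km
  N-08: calculated 93.4 vs reported 116.3 → residual 22.9 km
  N-09: calculated 32.1 vs reported 32.1 → residual 0.0 km
N-06, N-07, N-09 are mutually consistent (residuals ≈ 0); N-08 is off by 22.9 km.

N-08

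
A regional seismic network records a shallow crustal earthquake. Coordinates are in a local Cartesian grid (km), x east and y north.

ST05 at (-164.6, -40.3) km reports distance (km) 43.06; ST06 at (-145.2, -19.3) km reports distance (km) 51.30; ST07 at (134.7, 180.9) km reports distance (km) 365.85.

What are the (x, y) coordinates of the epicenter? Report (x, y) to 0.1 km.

Circle about each station: (x + 164.6)² + (y + 40.3)² = 43.06²; (x + 145.2)² + (y + 19.3)² = 51.30²; (x − 134.7)² + (y − 180.9)² = 365.85².
Subtracting pairs of circle equations eliminates x²+y² and gives linear equations (the radical axes):
38.8 x + 42.0 y = -8039.25
598.6 x + 442.4 y = -109840.41
Solving the 2×2 system: x ≈ -132.5, y ≈ -69.0 km.
Check against ST05 (with the unrounded x, y): √((x + 164.6)²+(y + 40.3)²) = 43.08 ≈ 43.06 km. ✓

(-132.5, -69.0)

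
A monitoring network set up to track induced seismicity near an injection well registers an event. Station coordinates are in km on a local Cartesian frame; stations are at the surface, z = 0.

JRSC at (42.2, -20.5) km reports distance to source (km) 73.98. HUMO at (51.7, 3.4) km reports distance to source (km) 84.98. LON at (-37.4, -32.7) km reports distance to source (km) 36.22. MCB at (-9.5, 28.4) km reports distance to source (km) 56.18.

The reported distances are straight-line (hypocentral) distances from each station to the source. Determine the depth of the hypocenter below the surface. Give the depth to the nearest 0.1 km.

Each station gives a sphere (x−x_i)² + (y−y_i)² + z² = d_i² (stations at z=0).
Subtracting the JRSC sphere from HUMO and LON: z² cancels, leaving linear equations in x and y:
19.0 x + 47.8 y = -1265.20
-159.2 x − 24.4 y = 4428.11
Solving: x ≈ -25.299, y ≈ -16.412 km (keep extra digits for the depth step; rounded: -25.3, -16.4).
Then from the JRSC sphere: z² = 73.98² − (x − 42.2)² − (y + 20.5)² with x = -25.299, y = -16.412, so z ≈ 30.004 ≈ 30.0 km.

depth ≈ 30.0 km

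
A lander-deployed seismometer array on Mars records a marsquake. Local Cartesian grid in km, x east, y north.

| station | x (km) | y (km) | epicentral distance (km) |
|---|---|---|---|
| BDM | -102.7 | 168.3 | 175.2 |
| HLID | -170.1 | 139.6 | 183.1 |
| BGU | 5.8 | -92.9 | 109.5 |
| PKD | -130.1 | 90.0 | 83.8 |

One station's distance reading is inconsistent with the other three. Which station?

PKD

Solve using three stations at a time. Using BDM, HLID, BGU (subtract circle equations pairwise → linear system) gives (x, y) ≈ (-50.3, 1.1).
Distances from that point to each station vs reported:
  BDM: calculated 175.2 vs reported 175.2 → residual 0.0 km
  HLID: calculated 183.1 vs reported 183.1 → residual 0.0 km
  BGU: calculated 109.5 vs reported 109.5 → residual 0.0 km
  PKD: calculated 119.4 vs reported 83.8 → residual 35.6 km
BDM, HLID, BGU are mutually consistent (residuals ≈ 0); PKD is off by 35.6 km.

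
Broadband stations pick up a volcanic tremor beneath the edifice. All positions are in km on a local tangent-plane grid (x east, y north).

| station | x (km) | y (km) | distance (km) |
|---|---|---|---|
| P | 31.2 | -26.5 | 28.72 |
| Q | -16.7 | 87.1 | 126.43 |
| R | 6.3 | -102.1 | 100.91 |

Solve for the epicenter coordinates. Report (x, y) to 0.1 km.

Circle about each station: (x − 31.2)² + (y + 26.5)² = 28.72²; (x + 16.7)² + (y − 87.1)² = 126.43²; (x − 6.3)² + (y + 102.1)² = 100.91².
Subtracting the P equation from the Q and R equations removes the quadratic terms:
-95.8 x + 227.2 y = -8970.10
-49.8 x − 151.2 y = -569.58
Solving the 2×2 system: x ≈ 57.6, y ≈ -15.2 km.
Check against P (with the unrounded x, y): √((x − 31.2)²+(y + 26.5)²) = 28.70 ≈ 28.72 km. ✓

57.6 km east, -15.2 km north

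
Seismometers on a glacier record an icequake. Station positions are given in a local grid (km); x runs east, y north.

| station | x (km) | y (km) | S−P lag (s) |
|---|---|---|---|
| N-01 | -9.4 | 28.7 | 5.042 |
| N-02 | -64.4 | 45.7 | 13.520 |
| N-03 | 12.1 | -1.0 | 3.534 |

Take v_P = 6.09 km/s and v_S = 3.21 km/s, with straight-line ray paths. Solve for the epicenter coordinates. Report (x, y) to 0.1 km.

x ≈ 23.7 km, y ≈ 20.0 km

Distance from S−P lag: d = Δt · v_P v_S / (v_P − v_S) = Δt · (6.09·3.21)/(6.09−3.21) ≈ 6.7878·Δt.
So d_N-01 = 34.22, d_N-02 = 91.77, d_N-03 = 23.99 km.
Circle about each station: (x + 9.4)² + (y − 28.7)² = 34.22²; (x + 64.4)² + (y − 45.7)² = 91.77²; (x − 12.1)² + (y + 1.0)² = 23.99².
Subtracting the N-01 equation from the N-02 and N-03 equations removes the quadratic terms:
-110.0 x + 34.0 y = -1926.92
43.0 x − 59.4 y = -169.15
Solving the 2×2 system: x ≈ 23.7, y ≈ 20.0 km.
Check against N-01 (with the unrounded x, y): √((x + 9.4)²+(y − 28.7)²) = 34.22 ≈ 34.22 km. ✓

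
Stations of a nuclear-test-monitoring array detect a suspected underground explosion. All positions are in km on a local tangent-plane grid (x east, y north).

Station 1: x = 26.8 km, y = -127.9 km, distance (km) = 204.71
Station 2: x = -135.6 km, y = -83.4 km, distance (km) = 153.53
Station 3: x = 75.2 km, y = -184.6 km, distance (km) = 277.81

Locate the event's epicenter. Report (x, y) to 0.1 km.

-67.1 km east, 54.0 km north

Circle about each station: (x − 26.8)² + (y + 127.9)² = 204.71²; (x + 135.6)² + (y + 83.4)² = 153.53²; (x − 75.2)² + (y + 184.6)² = 277.81².
Subtracting pairs of circle equations eliminates x²+y² and gives linear equations (the radical axes):
-324.8 x + 89.0 y = 26600.99
96.8 x − 113.4 y = -12616.66
Solving the 2×2 system: x ≈ -67.1, y ≈ 54.0 km.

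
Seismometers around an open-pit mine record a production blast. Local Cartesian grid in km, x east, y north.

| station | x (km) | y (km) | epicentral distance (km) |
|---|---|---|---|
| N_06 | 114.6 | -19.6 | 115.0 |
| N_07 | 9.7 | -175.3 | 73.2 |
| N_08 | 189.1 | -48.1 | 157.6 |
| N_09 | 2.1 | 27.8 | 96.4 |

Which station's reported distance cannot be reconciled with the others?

Solve using three stations at a time. Using N_06, N_07, N_08 (subtract circle equations pairwise → linear system) gives (x, y) ≈ (44.5, -110.8).
Distances from that point to each station vs reported:
  N_06: calculated 115.0 vs reported 115.0 → residual 0.0 km
  N_07: calculated 73.3 vs reported 73.2 → residual 0.1 km
  N_08: calculated 157.6 vs reported 157.6 → residual 0.0 km
  N_09: calculated 144.9 vs reported 96.4 → residual 48.5 km
N_06, N_07, N_08 are mutually consistent (residuals ≈ 0); N_09 is off by 48.5 km.

N_09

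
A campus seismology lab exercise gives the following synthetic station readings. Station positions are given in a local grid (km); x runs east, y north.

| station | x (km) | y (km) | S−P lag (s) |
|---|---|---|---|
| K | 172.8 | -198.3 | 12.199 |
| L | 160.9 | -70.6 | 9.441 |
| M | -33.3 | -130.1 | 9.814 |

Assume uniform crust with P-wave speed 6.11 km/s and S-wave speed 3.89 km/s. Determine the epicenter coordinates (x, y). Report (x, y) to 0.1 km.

(70.9, -116.6)

Distance from S−P lag: d = Δt · v_P v_S / (v_P − v_S) = Δt · (6.11·3.89)/(6.11−3.89) ≈ 10.7063·Δt.
So d_K = 130.61, d_L = 101.08, d_M = 105.07 km.
Circle about each station: (x − 172.8)² + (y + 198.3)² = 130.61²; (x − 160.9)² + (y + 70.6)² = 101.08²; (x + 33.3)² + (y + 130.1)² = 105.07².
Subtracting the K equation from the L and M equations removes the quadratic terms:
-23.8 x + 255.4 y = -31467.75
-412.2 x + 136.4 y = -45128.56
Solving the 2×2 system: x ≈ 70.9, y ≈ -116.6 km.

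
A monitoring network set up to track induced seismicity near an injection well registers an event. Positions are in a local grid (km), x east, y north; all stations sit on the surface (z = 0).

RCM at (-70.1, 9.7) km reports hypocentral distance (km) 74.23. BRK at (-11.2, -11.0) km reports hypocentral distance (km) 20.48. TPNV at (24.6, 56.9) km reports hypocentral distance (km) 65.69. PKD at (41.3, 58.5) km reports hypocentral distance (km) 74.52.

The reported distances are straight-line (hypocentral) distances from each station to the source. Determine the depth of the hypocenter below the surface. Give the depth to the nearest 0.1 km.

Each station gives a sphere (x−x_i)² + (y−y_i)² + z² = d_i² (stations at z=0).
Subtracting the RCM sphere from BRK and TPNV: z² cancels, leaving linear equations in x and y:
117.8 x − 41.4 y = 329.00
189.4 x + 94.4 y = 29.59
Solving: x ≈ 1.703, y ≈ -3.102 km (keep extra digits for the depth step; rounded: 1.7, -3.1).
Then from the RCM sphere: z² = 74.23² − (x + 70.1)² − (y − 9.7)² with x = 1.703, y = -3.102, so z ≈ 13.803 ≈ 13.8 km.

z ≈ 13.8 km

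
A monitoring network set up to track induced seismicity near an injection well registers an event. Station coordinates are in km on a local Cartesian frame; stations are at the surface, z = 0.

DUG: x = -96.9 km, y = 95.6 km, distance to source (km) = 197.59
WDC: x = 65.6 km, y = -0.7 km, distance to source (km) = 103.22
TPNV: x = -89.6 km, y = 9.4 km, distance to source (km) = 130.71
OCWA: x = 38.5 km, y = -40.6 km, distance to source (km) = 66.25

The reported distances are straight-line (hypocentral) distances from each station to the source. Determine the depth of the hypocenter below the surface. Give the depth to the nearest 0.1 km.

Each station gives a sphere (x−x_i)² + (y−y_i)² + z² = d_i² (stations at z=0).
Subtracting the DUG sphere from WDC and TPNV: z² cancels, leaving linear equations in x and y:
325.0 x − 192.6 y = 14162.32
14.6 x − 172.4 y = 11544.25
Solving: x ≈ 4.099, y ≈ -66.615 km (keep extra digits for the depth step; rounded: 4.1, -66.6).
Then from the DUG sphere: z² = 197.59² − (x + 96.9)² − (y − 95.6)² with x = 4.099, y = -66.615, so z ≈ 50.272 ≈ 50.3 km.
Check against OCWA (with the unrounded solution): distance 66.24 ≈ 66.25 km. ✓

depth ≈ 50.3 km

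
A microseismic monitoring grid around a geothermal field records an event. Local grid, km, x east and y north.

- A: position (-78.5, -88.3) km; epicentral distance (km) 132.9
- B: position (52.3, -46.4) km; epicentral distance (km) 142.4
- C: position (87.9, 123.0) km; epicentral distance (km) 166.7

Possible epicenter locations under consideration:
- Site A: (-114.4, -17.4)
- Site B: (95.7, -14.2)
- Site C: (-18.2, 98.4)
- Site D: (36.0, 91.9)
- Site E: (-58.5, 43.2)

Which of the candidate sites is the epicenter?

For each candidate, compare |candidate − station| to the reported distance:
Site A: residuals A 53.4, B 26.8, C 79.5 → max 79.5 km
Site B: residuals A 56.4, B 88.4, C 29.3 → max 88.4 km
Site C: residuals A 63.3, B 18.7, C 57.8 → max 63.3 km
Site D: residuals A 80.6, B 3.1, C 106.2 → max 106.2 km
Site E: residuals A 0.1, B 0.1, C 0.0 → max 0.1 km
Only Site E has all residuals ≈ 0.

Site E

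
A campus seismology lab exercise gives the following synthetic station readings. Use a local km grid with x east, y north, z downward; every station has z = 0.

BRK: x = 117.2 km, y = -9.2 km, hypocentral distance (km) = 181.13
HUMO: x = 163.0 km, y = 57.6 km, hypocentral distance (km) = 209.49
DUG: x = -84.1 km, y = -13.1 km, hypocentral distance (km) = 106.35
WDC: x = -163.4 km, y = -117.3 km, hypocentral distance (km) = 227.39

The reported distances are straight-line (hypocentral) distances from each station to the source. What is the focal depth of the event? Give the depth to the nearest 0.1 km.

depth ≈ 57.7 km

Each station gives a sphere (x−x_i)² + (y−y_i)² + z² = d_i² (stations at z=0).
Subtracting the BRK sphere from HUMO and DUG: z² cancels, leaving linear equations in x and y:
91.6 x + 133.6 y = 4988.30
-402.6 x − 7.8 y = 14921.69
Solving: x ≈ -38.295, y ≈ 63.594 km (keep extra digits for the depth step; rounded: -38.3, 63.6).
Then from the BRK sphere: z² = 181.13² − (x − 117.2)² − (y + 9.2)² with x = -38.295, y = 63.594, so z ≈ 57.710 ≈ 57.7 km.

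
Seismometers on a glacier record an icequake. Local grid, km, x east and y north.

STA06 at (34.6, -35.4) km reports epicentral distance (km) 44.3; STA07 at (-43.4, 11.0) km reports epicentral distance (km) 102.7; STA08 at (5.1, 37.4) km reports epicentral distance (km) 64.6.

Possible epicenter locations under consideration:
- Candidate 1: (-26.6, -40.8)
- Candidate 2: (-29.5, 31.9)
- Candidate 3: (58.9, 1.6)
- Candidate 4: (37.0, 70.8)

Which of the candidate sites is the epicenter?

Candidate 3

For each candidate, compare |candidate − station| to the reported distance:
Candidate 1: residuals STA06 17.1, STA07 48.2, STA08 19.8 → max 48.2 km
Candidate 2: residuals STA06 48.6, STA07 77.6, STA08 29.6 → max 77.6 km
Candidate 3: residuals STA06 0.0, STA07 0.0, STA08 0.0 → max 0.0 km
Candidate 4: residuals STA06 61.9, STA07 2.5, STA08 18.4 → max 61.9 km
Only Candidate 3 has all residuals ≈ 0.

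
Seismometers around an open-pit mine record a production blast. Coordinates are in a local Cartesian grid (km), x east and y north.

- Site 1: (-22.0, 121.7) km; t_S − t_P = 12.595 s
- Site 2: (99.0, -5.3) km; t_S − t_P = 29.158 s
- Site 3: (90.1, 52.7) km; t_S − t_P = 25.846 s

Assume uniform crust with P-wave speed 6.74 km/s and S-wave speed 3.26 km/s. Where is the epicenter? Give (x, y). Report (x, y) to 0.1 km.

Distance from S−P lag: d = Δt · v_P v_S / (v_P − v_S) = Δt · (6.74·3.26)/(6.74−3.26) ≈ 6.3139·Δt.
So d_Site 1 = 79.52, d_Site 2 = 184.10, d_Site 3 = 163.19 km.
Circle about each station: (x + 22.0)² + (y − 121.7)² = 79.52²; (x − 99.0)² + (y + 5.3)² = 184.10²; (x − 90.1)² + (y − 52.7)² = 163.19².
Subtracting pairs of circle equations eliminates x²+y² and gives linear equations (the radical axes):
242.0 x − 254.0 y = -33035.18
224.2 x − 138.0 y = -24707.14
Solving the 2×2 system: x ≈ -72.9, y ≈ 60.6 km.

(-72.9, 60.6)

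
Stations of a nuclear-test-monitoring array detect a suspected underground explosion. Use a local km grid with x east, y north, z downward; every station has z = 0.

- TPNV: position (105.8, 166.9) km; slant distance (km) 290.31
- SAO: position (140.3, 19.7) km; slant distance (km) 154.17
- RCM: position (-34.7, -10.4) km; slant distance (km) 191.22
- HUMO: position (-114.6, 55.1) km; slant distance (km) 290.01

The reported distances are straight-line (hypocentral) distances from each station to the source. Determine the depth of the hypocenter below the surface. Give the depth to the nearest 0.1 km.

depth ≈ 68.0 km

Each station gives a sphere (x−x_i)² + (y−y_i)² + z² = d_i² (stations at z=0).
Subtracting the TPNV sphere from SAO and RCM: z² cancels, leaving linear equations in x and y:
69.0 x − 294.4 y = 41534.44
-281.0 x − 354.6 y = 9977.81
Solving: x ≈ 109.994, y ≈ -115.302 km (keep extra digits for the depth step; rounded: 110.0, -115.3).
Then from the TPNV sphere: z² = 290.31² − (x − 105.8)² − (y − 166.9)² with x = 109.994, y = -115.302, so z ≈ 68.002 ≈ 68.0 km.
Check against HUMO (with the unrounded solution): distance 290.01 ≈ 290.01 km. ✓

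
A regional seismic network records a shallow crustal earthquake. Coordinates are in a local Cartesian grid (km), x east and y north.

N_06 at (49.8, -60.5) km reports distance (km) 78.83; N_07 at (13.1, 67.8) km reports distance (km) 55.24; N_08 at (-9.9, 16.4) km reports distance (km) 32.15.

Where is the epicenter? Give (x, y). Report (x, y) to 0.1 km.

Circle about each station: (x − 49.8)² + (y + 60.5)² = 78.83²; (x − 13.1)² + (y − 67.8)² = 55.24²; (x + 9.9)² + (y − 16.4)² = 32.15².
Subtracting the N_06 equation from the N_07 and N_08 equations removes the quadratic terms:
-73.4 x + 256.6 y = 1790.87
-119.4 x + 153.8 y = -592.77
Solving the 2×2 system: x ≈ 22.1, y ≈ 13.3 km.

(22.1, 13.3)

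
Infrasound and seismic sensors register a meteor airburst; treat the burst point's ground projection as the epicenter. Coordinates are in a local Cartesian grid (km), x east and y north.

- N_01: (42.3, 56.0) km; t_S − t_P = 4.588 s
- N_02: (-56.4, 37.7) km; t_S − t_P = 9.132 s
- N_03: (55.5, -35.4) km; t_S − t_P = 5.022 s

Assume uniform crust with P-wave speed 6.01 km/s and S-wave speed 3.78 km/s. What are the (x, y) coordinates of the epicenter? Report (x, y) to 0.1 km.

Distance from S−P lag: d = Δt · v_P v_S / (v_P − v_S) = Δt · (6.01·3.78)/(6.01−3.78) ≈ 10.1874·Δt.
So d_N_01 = 46.74, d_N_02 = 93.03, d_N_03 = 51.16 km.
Circle about each station: (x − 42.3)² + (y − 56.0)² = 46.74²; (x + 56.4)² + (y − 37.7)² = 93.03²; (x − 55.5)² + (y + 35.4)² = 51.16².
Subtracting the N_01 equation from the N_02 and N_03 equations removes the quadratic terms:
-197.4 x − 36.6 y = -6792.99
26.4 x − 182.8 y = -1024.60
Solving the 2×2 system: x ≈ 32.5, y ≈ 10.3 km.

x ≈ 32.5 km, y ≈ 10.3 km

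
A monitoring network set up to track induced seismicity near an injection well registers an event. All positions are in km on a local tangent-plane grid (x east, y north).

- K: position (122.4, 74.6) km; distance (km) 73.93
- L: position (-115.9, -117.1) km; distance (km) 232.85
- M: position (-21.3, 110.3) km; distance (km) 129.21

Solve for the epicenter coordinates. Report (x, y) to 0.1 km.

x ≈ 71.8 km, y ≈ 20.7 km

Circle about each station: (x − 122.4)² + (y − 74.6)² = 73.93²; (x + 115.9)² + (y + 117.1)² = 232.85²; (x + 21.3)² + (y − 110.3)² = 129.21².
Subtracting the K equation from the L and M equations removes the quadratic terms:
-476.6 x − 383.4 y = -42155.18
-287.4 x + 71.4 y = -19156.72
Solving the 2×2 system: x ≈ 71.8, y ≈ 20.7 km.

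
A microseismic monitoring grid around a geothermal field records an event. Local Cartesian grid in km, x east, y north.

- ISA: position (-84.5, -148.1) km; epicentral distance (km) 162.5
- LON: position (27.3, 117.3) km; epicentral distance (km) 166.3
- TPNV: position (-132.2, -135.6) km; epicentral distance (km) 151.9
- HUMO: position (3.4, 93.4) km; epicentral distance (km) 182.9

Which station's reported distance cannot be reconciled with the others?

Solve using three stations at a time. Using ISA, LON, TPNV (subtract circle equations pairwise → linear system) gives (x, y) ≈ (-102.6, 13.4).
Distances from that point to each station vs reported:
  ISA: calculated 162.5 vs reported 162.5 → residual 0.0 km
  LON: calculated 166.3 vs reported 166.3 → residual 0.0 km
  TPNV: calculated 151.9 vs reported 151.9 → residual 0.0 km
  HUMO: calculated 132.8 vs reported 182.9 → residual 50.1 km
ISA, LON, TPNV are mutually consistent (residuals ≈ 0); HUMO is off by 50.1 km.

HUMO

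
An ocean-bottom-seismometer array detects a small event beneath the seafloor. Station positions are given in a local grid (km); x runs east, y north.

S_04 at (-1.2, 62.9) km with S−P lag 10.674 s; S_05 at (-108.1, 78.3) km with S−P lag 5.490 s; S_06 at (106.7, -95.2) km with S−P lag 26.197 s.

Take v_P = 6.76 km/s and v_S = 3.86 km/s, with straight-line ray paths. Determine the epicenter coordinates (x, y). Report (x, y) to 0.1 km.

(-92.0, 31.6)

Distance from S−P lag: d = Δt · v_P v_S / (v_P − v_S) = Δt · (6.76·3.86)/(6.76−3.86) ≈ 8.9978·Δt.
So d_S_04 = 96.04, d_S_05 = 49.40, d_S_06 = 235.72 km.
Circle about each station: (x + 1.2)² + (y − 62.9)² = 96.04²; (x + 108.1)² + (y − 78.3)² = 49.40²; (x − 106.7)² + (y + 95.2)² = 235.72².
Subtracting pairs of circle equations eliminates x²+y² and gives linear equations (the radical axes):
-213.8 x + 30.8 y = 20641.97
215.8 x − 316.2 y = -29850.16
Solving the 2×2 system: x ≈ -92.0, y ≈ 31.6 km.
Check against S_04 (with the unrounded x, y): √((x + 1.2)²+(y − 62.9)²) = 96.03 ≈ 96.04 km. ✓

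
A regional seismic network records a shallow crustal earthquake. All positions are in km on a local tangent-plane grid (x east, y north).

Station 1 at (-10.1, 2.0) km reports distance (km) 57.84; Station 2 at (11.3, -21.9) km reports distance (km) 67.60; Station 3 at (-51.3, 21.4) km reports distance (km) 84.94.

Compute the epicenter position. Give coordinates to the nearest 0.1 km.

30.9 km east, 42.8 km north

Circle about each station: (x + 10.1)² + (y − 2.0)² = 57.84²; (x − 11.3)² + (y + 21.9)² = 67.60²; (x + 51.3)² + (y − 21.4)² = 84.94².
Subtracting the Station 1 equation from the Station 2 and Station 3 equations removes the quadratic terms:
42.8 x − 47.8 y = -723.00
-82.4 x + 38.8 y = -885.70
Solving the 2×2 system: x ≈ 30.9, y ≈ 42.8 km.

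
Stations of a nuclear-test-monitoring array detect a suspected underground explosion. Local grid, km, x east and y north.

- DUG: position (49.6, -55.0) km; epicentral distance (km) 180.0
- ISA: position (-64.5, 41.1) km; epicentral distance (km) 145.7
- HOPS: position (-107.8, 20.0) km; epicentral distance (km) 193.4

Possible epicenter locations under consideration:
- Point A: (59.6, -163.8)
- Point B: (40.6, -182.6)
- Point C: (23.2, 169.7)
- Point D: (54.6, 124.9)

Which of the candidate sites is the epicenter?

For each candidate, compare |candidate − station| to the reported distance:
Point A: residuals DUG 70.7, ISA 93.9, HOPS 55.2 → max 93.9 km
Point B: residuals DUG 52.1, ISA 101.5, HOPS 57.7 → max 101.5 km
Point C: residuals DUG 46.2, ISA 10.0, HOPS 5.5 → max 46.2 km
Point D: residuals DUG 0.0, ISA 0.1, HOPS 0.1 → max 0.1 km
Only Point D has all residuals ≈ 0.

Point D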